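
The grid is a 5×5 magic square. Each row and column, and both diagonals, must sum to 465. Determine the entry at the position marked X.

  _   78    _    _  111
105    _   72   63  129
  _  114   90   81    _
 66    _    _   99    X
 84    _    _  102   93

75

From row 2, 465 − (105 + 72 + 63 + 129) gives (2,2) = 96.
From column 4, 465 − (63 + 81 + 99 + 102) gives (1,4) = 120.
From main diagonal, 465 − (96 + 90 + 99 + 93) gives (1,1) = 87.
From anti-diagonal, 465 − (111 + 63 + 90 + 84) gives (4,2) = 117.
The remaining cell in row 1 is (1,3) = 465 − 396 = 69.
The remaining cell in column 1 is (3,1) = 465 − 342 = 123.
Using column 2: 78 + 96 + 114 + 117 + ? → (5,2) = 465 − 405 = 60.
Row 3: 123 + 114 + 90 + 81 + ? = 465, so (3,5) = 57.
Row 5 needs 465; the known cells sum to 339, so (5,3) = 126.
Column 3 must total 465; the given cells sum to 357, so (4,3) = 108.
Column 5: 111 + 129 + 57 + 93 + ? = 465, so (4,5) = 75.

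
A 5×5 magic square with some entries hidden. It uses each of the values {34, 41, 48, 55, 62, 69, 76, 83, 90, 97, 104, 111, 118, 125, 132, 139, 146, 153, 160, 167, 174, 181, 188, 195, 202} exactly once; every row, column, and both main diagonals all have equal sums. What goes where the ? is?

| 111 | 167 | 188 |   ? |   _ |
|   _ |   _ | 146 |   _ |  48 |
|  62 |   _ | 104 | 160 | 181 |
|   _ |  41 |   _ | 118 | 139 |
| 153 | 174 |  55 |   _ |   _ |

34

The 25 entries sum to 2950, so each line sums to 2950/5 = 590.
Row 3: 62 + 104 + 160 + 181 + ? = 590, so (3,2) = 83.
From column 2, 590 − (167 + 83 + 41 + 174) gives (2,2) = 125.
Column 3: 188 + 146 + 104 + 55 + ? = 590, so (4,3) = 97.
Using main diagonal: 111 + 125 + 104 + 118 + ? → (5,5) = 590 − 458 = 132.
Row 4 needs 590; the known cells sum to 395, so (4,1) = 195.
Row 5: 153 + 174 + 55 + 132 + ? = 590, so (5,4) = 76.
Column 1: 111 + 62 + 195 + 153 + ? = 590, so (2,1) = 69.
The remaining cell in column 5 is (1,5) = 590 − 500 = 90.
From anti-diagonal, 590 − (90 + 104 + 41 + 153) gives (2,4) = 202.
Row 1: 111 + 167 + 188 + 90 + ? = 590, so (1,4) = 34.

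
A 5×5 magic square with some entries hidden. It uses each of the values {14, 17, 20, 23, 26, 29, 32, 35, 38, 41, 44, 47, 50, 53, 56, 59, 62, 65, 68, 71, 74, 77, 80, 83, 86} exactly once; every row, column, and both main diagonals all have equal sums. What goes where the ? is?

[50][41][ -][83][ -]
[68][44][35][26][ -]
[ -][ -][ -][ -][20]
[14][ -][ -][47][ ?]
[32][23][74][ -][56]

The 25 entries sum to 1250, so each line sums to 1250/5 = 250.
From row 2, 250 − (68 + 44 + 35 + 26) gives (2,5) = 77.
Row 5: 32 + 23 + 74 + 56 + ? = 250, so (5,4) = 65.
Column 1 needs 250; the known cells sum to 164, so (3,1) = 86.
The remaining cell in column 4 is (3,4) = 250 − 221 = 29.
Main diagonal needs 250; the known cells sum to 197, so (3,3) = 53.
Row 3 must total 250; the given cells sum to 188, so (3,2) = 62.
Using column 2: 41 + 44 + 62 + 23 + ? → (4,2) = 250 − 170 = 80.
From anti-diagonal, 250 − (26 + 53 + 80 + 32) gives (1,5) = 59.
Row 1: 50 + 41 + 83 + 59 + ? = 250, so (1,3) = 17.
The remaining cell in column 3 is (4,3) = 250 − 179 = 71.
Column 5 needs 250; the known cells sum to 212, so (4,5) = 38.

38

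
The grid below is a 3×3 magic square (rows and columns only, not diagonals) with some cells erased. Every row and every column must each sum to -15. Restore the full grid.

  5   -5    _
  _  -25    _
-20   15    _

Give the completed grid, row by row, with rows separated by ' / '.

Row 1 must total -15; the given cells sum to 0, so (1,3) = -15.
Using row 3: -20 + 15 + ? → (3,3) = -15 − (-5) = -10.
Column 1: 5 + (-20) + ? = -15, so (2,1) = 0.
Using column 3: -15 + (-10) + ? → (2,3) = -15 − (-25) = 10.

5 -5 -15 / 0 -25 10 / -20 15 -10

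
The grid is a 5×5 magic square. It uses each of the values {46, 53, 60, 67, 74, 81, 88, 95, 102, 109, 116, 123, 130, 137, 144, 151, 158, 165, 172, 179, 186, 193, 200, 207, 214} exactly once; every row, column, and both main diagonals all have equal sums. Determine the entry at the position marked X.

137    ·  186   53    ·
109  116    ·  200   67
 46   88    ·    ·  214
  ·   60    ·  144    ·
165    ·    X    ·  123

74

The 25 entries sum to 3250, so each line sums to 3250/5 = 650.
The remaining cell in row 2 is (2,3) = 650 − 492 = 158.
Column 1: 137 + 109 + 46 + 165 + ? = 650, so (4,1) = 193.
Main diagonal: 137 + 116 + 144 + 123 + ? = 650, so (3,3) = 130.
Anti-diagonal needs 650; the known cells sum to 555, so (1,5) = 95.
The remaining cell in row 1 is (1,2) = 650 − 471 = 179.
From row 3, 650 − (46 + 88 + 130 + 214) gives (3,4) = 172.
Column 2: 179 + 116 + 88 + 60 + ? = 650, so (5,2) = 207.
Column 4 must total 650; the given cells sum to 569, so (5,4) = 81.
Using column 5: 95 + 67 + 214 + 123 + ? → (4,5) = 650 − 499 = 151.
Row 4 must total 650; the given cells sum to 548, so (4,3) = 102.
Row 5 needs 650; the known cells sum to 576, so (5,3) = 74.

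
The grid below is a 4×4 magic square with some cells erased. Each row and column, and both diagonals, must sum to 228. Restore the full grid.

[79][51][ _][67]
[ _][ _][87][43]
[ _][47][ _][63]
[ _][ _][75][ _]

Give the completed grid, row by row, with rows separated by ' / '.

From row 1, 228 − (79 + 51 + 67) gives (1,3) = 31.
From column 3, 228 − (31 + 87 + 75) gives (3,3) = 35.
Column 4 needs 228; the known cells sum to 173, so (4,4) = 55.
From main diagonal, 228 − (79 + 35 + 55) gives (2,2) = 59.
Anti-diagonal must total 228; the given cells sum to 201, so (4,1) = 27.
From row 2, 228 − (59 + 87 + 43) gives (2,1) = 39.
Using row 3: 47 + 35 + 63 + ? → (3,1) = 228 − 145 = 83.
Row 4 needs 228; the known cells sum to 157, so (4,2) = 71.

79 51 31 67 / 39 59 87 43 / 83 47 35 63 / 27 71 75 55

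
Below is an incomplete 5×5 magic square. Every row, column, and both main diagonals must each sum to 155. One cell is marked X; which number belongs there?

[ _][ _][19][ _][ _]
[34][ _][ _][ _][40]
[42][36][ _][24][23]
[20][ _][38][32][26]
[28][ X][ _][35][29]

22

Row 3 needs 155; the known cells sum to 125, so (3,3) = 30.
Using row 4: 20 + 38 + 32 + 26 + ? → (4,2) = 155 − 116 = 39.
From column 1, 155 − (34 + 42 + 20 + 28) gives (1,1) = 31.
Column 5: 40 + 23 + 26 + 29 + ? = 155, so (1,5) = 37.
Using main diagonal: 31 + 30 + 32 + 29 + ? → (2,2) = 155 − 122 = 33.
Using anti-diagonal: 37 + 30 + 39 + 28 + ? → (2,4) = 155 − 134 = 21.
Row 2 needs 155; the known cells sum to 128, so (2,3) = 27.
Column 3: 19 + 27 + 30 + 38 + ? = 155, so (5,3) = 41.
Column 4 needs 155; the known cells sum to 112, so (1,4) = 43.
The remaining cell in row 1 is (1,2) = 155 − 130 = 25.
Row 5: 28 + 41 + 35 + 29 + ? = 155, so (5,2) = 22.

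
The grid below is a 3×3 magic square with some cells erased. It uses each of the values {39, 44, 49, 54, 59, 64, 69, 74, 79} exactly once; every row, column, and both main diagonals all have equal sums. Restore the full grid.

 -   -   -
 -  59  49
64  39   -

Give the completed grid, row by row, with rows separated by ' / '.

The 9 entries sum to 531, so each line sums to 531/3 = 177.
The remaining cell in row 2 is (2,1) = 177 − 108 = 69.
From row 3, 177 − (64 + 39) gives (3,3) = 74.
Using column 1: 69 + 64 + ? → (1,1) = 177 − 133 = 44.
Column 2 needs 177; the known cells sum to 98, so (1,2) = 79.
Using column 3: 49 + 74 + ? → (1,3) = 177 − 123 = 54.

44 79 54 / 69 59 49 / 64 39 74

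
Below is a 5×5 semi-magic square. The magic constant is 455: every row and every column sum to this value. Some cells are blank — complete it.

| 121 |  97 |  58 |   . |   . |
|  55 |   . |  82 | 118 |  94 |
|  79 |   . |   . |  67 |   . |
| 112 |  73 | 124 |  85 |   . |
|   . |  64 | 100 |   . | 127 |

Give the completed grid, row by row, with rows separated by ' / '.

121 97 58 109 70 / 55 106 82 118 94 / 79 115 91 67 103 / 112 73 124 85 61 / 88 64 100 76 127

Row 2: 55 + 82 + 118 + 94 + ? = 455, so (2,2) = 106.
Row 4 needs 455; the known cells sum to 394, so (4,5) = 61.
Column 1 needs 455; the known cells sum to 367, so (5,1) = 88.
From column 2, 455 − (97 + 106 + 73 + 64) gives (3,2) = 115.
Column 3 needs 455; the known cells sum to 364, so (3,3) = 91.
From row 3, 455 − (79 + 115 + 91 + 67) gives (3,5) = 103.
Using row 5: 88 + 64 + 100 + 127 + ? → (5,4) = 455 − 379 = 76.
The remaining cell in column 4 is (1,4) = 455 − 346 = 109.
The remaining cell in column 5 is (1,5) = 455 − 385 = 70.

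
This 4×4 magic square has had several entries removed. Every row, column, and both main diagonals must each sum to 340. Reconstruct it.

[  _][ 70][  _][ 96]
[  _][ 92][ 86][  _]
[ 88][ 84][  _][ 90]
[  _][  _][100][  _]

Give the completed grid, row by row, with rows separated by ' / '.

Using row 3: 88 + 84 + 90 + ? → (3,3) = 340 − 262 = 78.
Using column 2: 70 + 92 + 84 + ? → (4,2) = 340 − 246 = 94.
Column 3: 86 + 78 + 100 + ? = 340, so (1,3) = 76.
The remaining cell in anti-diagonal is (4,1) = 340 − 266 = 74.
The remaining cell in row 1 is (1,1) = 340 − 242 = 98.
Using row 4: 74 + 94 + 100 + ? → (4,4) = 340 − 268 = 72.
Column 1 must total 340; the given cells sum to 260, so (2,1) = 80.
Column 4 needs 340; the known cells sum to 258, so (2,4) = 82.

98 70 76 96 / 80 92 86 82 / 88 84 78 90 / 74 94 100 72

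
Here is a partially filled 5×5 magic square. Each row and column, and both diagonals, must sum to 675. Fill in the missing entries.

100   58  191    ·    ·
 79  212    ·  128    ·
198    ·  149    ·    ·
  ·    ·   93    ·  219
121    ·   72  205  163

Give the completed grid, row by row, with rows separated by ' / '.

100 58 191 184 142 / 79 212 170 128 86 / 198 156 149 107 65 / 177 135 93 51 219 / 121 114 72 205 163

Row 5: 121 + 72 + 205 + 163 + ? = 675, so (5,2) = 114.
From column 1, 675 − (100 + 79 + 198 + 121) gives (4,1) = 177.
Using column 3: 191 + 149 + 93 + 72 + ? → (2,3) = 675 − 505 = 170.
Main diagonal needs 675; the known cells sum to 624, so (4,4) = 51.
Row 2 must total 675; the given cells sum to 589, so (2,5) = 86.
Row 4 needs 675; the known cells sum to 540, so (4,2) = 135.
The remaining cell in column 2 is (3,2) = 675 − 519 = 156.
Anti-diagonal needs 675; the known cells sum to 533, so (1,5) = 142.
Using row 1: 100 + 58 + 191 + 142 + ? → (1,4) = 675 − 491 = 184.
Using column 4: 184 + 128 + 51 + 205 + ? → (3,4) = 675 − 568 = 107.
Using column 5: 142 + 86 + 219 + 163 + ? → (3,5) = 675 − 610 = 65.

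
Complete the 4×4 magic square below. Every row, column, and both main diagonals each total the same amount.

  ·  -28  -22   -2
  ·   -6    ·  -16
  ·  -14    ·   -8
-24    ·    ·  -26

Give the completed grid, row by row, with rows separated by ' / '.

0 -28 -22 -2 / -18 -6 -12 -16 / -10 -14 -20 -8 / -24 -4 2 -26

Column 4 is already complete: -2 + -16 + -8 + -26 = -52, so that is the magic constant.
Row 1 needs -52; the known cells sum to -52, so (1,1) = 0.
From column 2, -52 − (-28 + (-6) + (-14)) gives (4,2) = -4.
Main diagonal must total -52; the given cells sum to -32, so (3,3) = -20.
Anti-diagonal must total -52; the given cells sum to -40, so (2,3) = -12.
From row 2, -52 − (-6 + (-12) + (-16)) gives (2,1) = -18.
Row 3 needs -52; the known cells sum to -42, so (3,1) = -10.
Row 4 needs -52; the known cells sum to -54, so (4,3) = 2.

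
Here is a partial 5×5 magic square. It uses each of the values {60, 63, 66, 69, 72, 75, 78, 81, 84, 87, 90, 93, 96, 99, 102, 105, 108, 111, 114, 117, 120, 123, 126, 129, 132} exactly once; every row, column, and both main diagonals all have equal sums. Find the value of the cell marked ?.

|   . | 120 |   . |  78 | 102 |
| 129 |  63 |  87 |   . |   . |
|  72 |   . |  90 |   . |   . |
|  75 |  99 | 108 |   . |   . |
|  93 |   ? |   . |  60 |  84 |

117

The 25 entries sum to 2400, so each line sums to 2400/5 = 480.
From column 1, 480 − (129 + 72 + 75 + 93) gives (1,1) = 111.
The remaining cell in main diagonal is (4,4) = 480 − 348 = 132.
The remaining cell in anti-diagonal is (2,4) = 480 − 384 = 96.
From row 1, 480 − (111 + 120 + 78 + 102) gives (1,3) = 69.
The remaining cell in row 2 is (2,5) = 480 − 375 = 105.
From row 4, 480 − (75 + 99 + 108 + 132) gives (4,5) = 66.
Column 3 needs 480; the known cells sum to 354, so (5,3) = 126.
From column 4, 480 − (78 + 96 + 132 + 60) gives (3,4) = 114.
Column 5 needs 480; the known cells sum to 357, so (3,5) = 123.
The remaining cell in row 3 is (3,2) = 480 − 399 = 81.
Using row 5: 93 + 126 + 60 + 84 + ? → (5,2) = 480 − 363 = 117.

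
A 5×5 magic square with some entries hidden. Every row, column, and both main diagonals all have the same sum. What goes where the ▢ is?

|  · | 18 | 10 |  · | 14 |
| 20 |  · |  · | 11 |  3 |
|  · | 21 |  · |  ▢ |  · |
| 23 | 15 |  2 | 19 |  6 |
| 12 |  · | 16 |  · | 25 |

Row 4 is complete and sums to 65; that is the magic constant.
The remaining cell in column 5 is (3,5) = 65 − 48 = 17.
Anti-diagonal needs 65; the known cells sum to 52, so (3,3) = 13.
Column 3: 10 + 13 + 2 + 16 + ? = 65, so (2,3) = 24.
From row 2, 65 − (20 + 24 + 11 + 3) gives (2,2) = 7.
Using column 2: 18 + 7 + 21 + 15 + ? → (5,2) = 65 − 61 = 4.
Main diagonal must total 65; the given cells sum to 64, so (1,1) = 1.
Row 1: 1 + 18 + 10 + 14 + ? = 65, so (1,4) = 22.
The remaining cell in row 5 is (5,4) = 65 − 57 = 8.
Using column 1: 1 + 20 + 23 + 12 + ? → (3,1) = 65 − 56 = 9.
Column 4 needs 65; the known cells sum to 60, so (3,4) = 5.

5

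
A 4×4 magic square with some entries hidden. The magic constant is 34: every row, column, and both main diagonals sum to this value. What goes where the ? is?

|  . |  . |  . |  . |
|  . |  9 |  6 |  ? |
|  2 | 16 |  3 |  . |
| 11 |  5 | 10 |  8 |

12

From row 3, 34 − (2 + 16 + 3) gives (3,4) = 13.
Column 2: 9 + 16 + 5 + ? = 34, so (1,2) = 4.
Column 3: 6 + 3 + 10 + ? = 34, so (1,3) = 15.
Main diagonal needs 34; the known cells sum to 20, so (1,1) = 14.
From anti-diagonal, 34 − (6 + 16 + 11) gives (1,4) = 1.
From column 1, 34 − (14 + 2 + 11) gives (2,1) = 7.
Using column 4: 1 + 13 + 8 + ? → (2,4) = 34 − 22 = 12.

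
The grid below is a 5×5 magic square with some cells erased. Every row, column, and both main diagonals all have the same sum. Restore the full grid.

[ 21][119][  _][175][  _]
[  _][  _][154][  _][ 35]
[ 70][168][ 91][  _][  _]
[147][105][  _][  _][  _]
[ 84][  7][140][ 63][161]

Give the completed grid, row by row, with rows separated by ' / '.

21 119 42 175 98 / 133 56 154 77 35 / 70 168 91 14 112 / 147 105 28 126 49 / 84 7 140 63 161

Row 5 is already complete: 84 + 7 + 140 + 63 + 161 = 455, so that is the magic constant.
The remaining cell in column 1 is (2,1) = 455 − 322 = 133.
Column 2 needs 455; the known cells sum to 399, so (2,2) = 56.
The remaining cell in main diagonal is (4,4) = 455 − 329 = 126.
The remaining cell in row 2 is (2,4) = 455 − 378 = 77.
Using column 4: 175 + 77 + 126 + 63 + ? → (3,4) = 455 − 441 = 14.
Anti-diagonal needs 455; the known cells sum to 357, so (1,5) = 98.
Row 1 needs 455; the known cells sum to 413, so (1,3) = 42.
The remaining cell in row 3 is (3,5) = 455 − 343 = 112.
Column 3 must total 455; the given cells sum to 427, so (4,3) = 28.
Column 5: 98 + 35 + 112 + 161 + ? = 455, so (4,5) = 49.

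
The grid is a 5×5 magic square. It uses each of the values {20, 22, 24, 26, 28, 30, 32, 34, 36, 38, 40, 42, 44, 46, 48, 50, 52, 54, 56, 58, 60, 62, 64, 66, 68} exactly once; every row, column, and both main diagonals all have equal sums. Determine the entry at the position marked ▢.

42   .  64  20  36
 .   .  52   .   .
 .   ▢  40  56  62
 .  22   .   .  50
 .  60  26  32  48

The 25 entries sum to 1100, so each line sums to 1100/5 = 220.
Row 1 needs 220; the known cells sum to 162, so (1,2) = 58.
From row 5, 220 − (60 + 26 + 32 + 48) gives (5,1) = 54.
Using column 3: 64 + 52 + 40 + 26 + ? → (4,3) = 220 − 182 = 38.
Column 5 must total 220; the given cells sum to 196, so (2,5) = 24.
Anti-diagonal needs 220; the known cells sum to 152, so (2,4) = 68.
From column 4, 220 − (20 + 68 + 56 + 32) gives (4,4) = 44.
Main diagonal: 42 + 40 + 44 + 48 + ? = 220, so (2,2) = 46.
Row 2 must total 220; the given cells sum to 190, so (2,1) = 30.
Row 4 must total 220; the given cells sum to 154, so (4,1) = 66.
Column 1 needs 220; the known cells sum to 192, so (3,1) = 28.
Column 2 needs 220; the known cells sum to 186, so (3,2) = 34.

34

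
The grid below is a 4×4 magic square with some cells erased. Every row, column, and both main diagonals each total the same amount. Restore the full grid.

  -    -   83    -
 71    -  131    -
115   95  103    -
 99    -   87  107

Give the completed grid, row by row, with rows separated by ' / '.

Column 3 is already complete: 83 + 131 + 103 + 87 = 404, so that is the magic constant.
The remaining cell in row 3 is (3,4) = 404 − 313 = 91.
The remaining cell in row 4 is (4,2) = 404 − 293 = 111.
From column 1, 404 − (71 + 115 + 99) gives (1,1) = 119.
The remaining cell in main diagonal is (2,2) = 404 − 329 = 75.
Anti-diagonal needs 404; the known cells sum to 325, so (1,4) = 79.
Using row 1: 119 + 83 + 79 + ? → (1,2) = 404 − 281 = 123.
Row 2: 71 + 75 + 131 + ? = 404, so (2,4) = 127.

119 123 83 79 / 71 75 131 127 / 115 95 103 91 / 99 111 87 107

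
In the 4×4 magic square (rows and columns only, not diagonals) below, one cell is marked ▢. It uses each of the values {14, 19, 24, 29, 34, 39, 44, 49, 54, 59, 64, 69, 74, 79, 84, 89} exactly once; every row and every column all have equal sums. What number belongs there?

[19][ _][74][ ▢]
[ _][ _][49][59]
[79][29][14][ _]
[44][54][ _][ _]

The 16 entries sum to 824, so each line sums to 824/4 = 206.
Row 3 needs 206; the known cells sum to 122, so (3,4) = 84.
From column 1, 206 − (19 + 79 + 44) gives (2,1) = 64.
Column 3 needs 206; the known cells sum to 137, so (4,3) = 69.
Row 2: 64 + 49 + 59 + ? = 206, so (2,2) = 34.
The remaining cell in row 4 is (4,4) = 206 − 167 = 39.
Column 2 needs 206; the known cells sum to 117, so (1,2) = 89.
From column 4, 206 − (59 + 84 + 39) gives (1,4) = 24.

24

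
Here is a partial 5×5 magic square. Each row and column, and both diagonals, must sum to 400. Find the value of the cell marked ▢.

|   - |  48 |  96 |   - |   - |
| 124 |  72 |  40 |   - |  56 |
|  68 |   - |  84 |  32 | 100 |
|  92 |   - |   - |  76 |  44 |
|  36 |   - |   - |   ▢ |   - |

Using row 2: 124 + 72 + 40 + 56 + ? → (2,4) = 400 − 292 = 108.
Row 3 must total 400; the given cells sum to 284, so (3,2) = 116.
Column 1 needs 400; the known cells sum to 320, so (1,1) = 80.
Main diagonal needs 400; the known cells sum to 312, so (5,5) = 88.
From column 5, 400 − (56 + 100 + 44 + 88) gives (1,5) = 112.
The remaining cell in anti-diagonal is (4,2) = 400 − 340 = 60.
The remaining cell in row 1 is (1,4) = 400 − 336 = 64.
From row 4, 400 − (92 + 60 + 76 + 44) gives (4,3) = 128.
From column 2, 400 − (48 + 72 + 116 + 60) gives (5,2) = 104.
From column 3, 400 − (96 + 40 + 84 + 128) gives (5,3) = 52.
Column 4 must total 400; the given cells sum to 280, so (5,4) = 120.

120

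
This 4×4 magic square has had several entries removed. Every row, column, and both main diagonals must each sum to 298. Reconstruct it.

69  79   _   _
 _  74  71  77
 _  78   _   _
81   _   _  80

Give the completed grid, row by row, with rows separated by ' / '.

69 79 82 68 / 76 74 71 77 / 72 78 75 73 / 81 67 70 80

Row 2 must total 298; the given cells sum to 222, so (2,1) = 76.
The remaining cell in column 1 is (3,1) = 298 − 226 = 72.
Column 2 needs 298; the known cells sum to 231, so (4,2) = 67.
Main diagonal: 69 + 74 + 80 + ? = 298, so (3,3) = 75.
Using anti-diagonal: 71 + 78 + 81 + ? → (1,4) = 298 − 230 = 68.
Row 1 must total 298; the given cells sum to 216, so (1,3) = 82.
Using row 3: 72 + 78 + 75 + ? → (3,4) = 298 − 225 = 73.
Row 4: 81 + 67 + 80 + ? = 298, so (4,3) = 70.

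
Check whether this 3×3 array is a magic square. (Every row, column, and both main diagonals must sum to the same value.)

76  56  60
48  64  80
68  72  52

Row 1: 76 + 56 + 60 = 192.
Row 2: 48 + 64 + 80 = 192.
Row 3: 68 + 72 + 52 = 192.
Column 1: 76 + 48 + 68 = 192.
Column 2: 56 + 64 + 72 = 192.
Column 3: 60 + 80 + 52 = 192.
Main diagonal: 76 + 64 + 52 = 192.
Anti-diagonal: 60 + 64 + 68 = 192.
All lines sum to 192.

Yes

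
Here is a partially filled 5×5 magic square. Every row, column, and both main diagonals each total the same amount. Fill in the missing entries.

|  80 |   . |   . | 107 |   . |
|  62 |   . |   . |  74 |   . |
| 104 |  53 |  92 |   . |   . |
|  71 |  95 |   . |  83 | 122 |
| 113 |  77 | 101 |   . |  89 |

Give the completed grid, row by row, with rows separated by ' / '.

Column 1 is already complete: 80 + 62 + 104 + 71 + 113 = 430, so that is the magic constant.
Row 4 needs 430; the known cells sum to 371, so (4,3) = 59.
Row 5: 113 + 77 + 101 + 89 + ? = 430, so (5,4) = 50.
The remaining cell in column 4 is (3,4) = 430 − 314 = 116.
Main diagonal must total 430; the given cells sum to 344, so (2,2) = 86.
Using anti-diagonal: 74 + 92 + 95 + 113 + ? → (1,5) = 430 − 374 = 56.
Row 3 must total 430; the given cells sum to 365, so (3,5) = 65.
Column 2 needs 430; the known cells sum to 311, so (1,2) = 119.
The remaining cell in column 5 is (2,5) = 430 − 332 = 98.
Using row 1: 80 + 119 + 107 + 56 + ? → (1,3) = 430 − 362 = 68.
Row 2 must total 430; the given cells sum to 320, so (2,3) = 110.

80 119 68 107 56 / 62 86 110 74 98 / 104 53 92 116 65 / 71 95 59 83 122 / 113 77 101 50 89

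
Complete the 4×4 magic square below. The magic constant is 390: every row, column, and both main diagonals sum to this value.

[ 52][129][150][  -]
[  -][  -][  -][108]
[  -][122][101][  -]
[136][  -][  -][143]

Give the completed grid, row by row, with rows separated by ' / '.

Row 1 must total 390; the given cells sum to 331, so (1,4) = 59.
Column 4 needs 390; the known cells sum to 310, so (3,4) = 80.
Main diagonal: 52 + 101 + 143 + ? = 390, so (2,2) = 94.
From anti-diagonal, 390 − (59 + 122 + 136) gives (2,3) = 73.
The remaining cell in row 2 is (2,1) = 390 − 275 = 115.
Row 3: 122 + 101 + 80 + ? = 390, so (3,1) = 87.
From column 2, 390 − (129 + 94 + 122) gives (4,2) = 45.
Using column 3: 150 + 73 + 101 + ? → (4,3) = 390 − 324 = 66.

52 129 150 59 / 115 94 73 108 / 87 122 101 80 / 136 45 66 143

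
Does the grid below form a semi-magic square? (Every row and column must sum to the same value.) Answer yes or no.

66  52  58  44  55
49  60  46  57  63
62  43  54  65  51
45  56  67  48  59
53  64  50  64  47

Row 1: 66 + 52 + 58 + 44 + 55 = 275.
Row 2: 49 + 60 + 46 + 57 + 63 = 275.
Row 3: 62 + 43 + 54 + 65 + 51 = 275.
Row 4: 45 + 56 + 67 + 48 + 59 = 275.
Row 5: 53 + 64 + 50 + 64 + 47 = 278.
Column 1: 66 + 49 + 62 + 45 + 53 = 275.
Column 2: 52 + 60 + 43 + 56 + 64 = 275.
Column 3: 58 + 46 + 54 + 67 + 50 = 275.
Column 4: 44 + 57 + 65 + 48 + 64 = 278.
Column 5: 55 + 63 + 51 + 59 + 47 = 275.

No — column 4 sums to 278 but row 4 sums to 275.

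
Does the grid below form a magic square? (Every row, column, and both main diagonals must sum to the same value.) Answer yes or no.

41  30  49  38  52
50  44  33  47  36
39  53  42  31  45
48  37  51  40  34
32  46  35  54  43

Row 1: 41 + 30 + 49 + 38 + 52 = 210.
Row 2: 50 + 44 + 33 + 47 + 36 = 210.
Row 3: 39 + 53 + 42 + 31 + 45 = 210.
Row 4: 48 + 37 + 51 + 40 + 34 = 210.
Row 5: 32 + 46 + 35 + 54 + 43 = 210.
Column 1: 41 + 50 + 39 + 48 + 32 = 210.
Column 2: 30 + 44 + 53 + 37 + 46 = 210.
Column 3: 49 + 33 + 42 + 51 + 35 = 210.
Column 4: 38 + 47 + 31 + 40 + 54 = 210.
Column 5: 52 + 36 + 45 + 34 + 43 = 210.
Main diagonal: 41 + 44 + 42 + 40 + 43 = 210.
Anti-diagonal: 52 + 47 + 42 + 37 + 32 = 210.
All lines sum to 210.

Yes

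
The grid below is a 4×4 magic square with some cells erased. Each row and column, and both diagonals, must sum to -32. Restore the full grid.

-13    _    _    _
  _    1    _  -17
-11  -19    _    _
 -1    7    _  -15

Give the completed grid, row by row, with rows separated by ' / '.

The remaining cell in row 4 is (4,3) = -32 − (-9) = -23.
Column 1: -13 + (-11) + (-1) + ? = -32, so (2,1) = -7.
Column 2 must total -32; the given cells sum to -11, so (1,2) = -21.
Main diagonal needs -32; the known cells sum to -27, so (3,3) = -5.
The remaining cell in row 2 is (2,3) = -32 − (-23) = -9.
Row 3 needs -32; the known cells sum to -35, so (3,4) = 3.
Column 3 needs -32; the known cells sum to -37, so (1,3) = 5.
Using column 4: -17 + 3 + (-15) + ? → (1,4) = -32 − (-29) = -3.

-13 -21 5 -3 / -7 1 -9 -17 / -11 -19 -5 3 / -1 7 -23 -15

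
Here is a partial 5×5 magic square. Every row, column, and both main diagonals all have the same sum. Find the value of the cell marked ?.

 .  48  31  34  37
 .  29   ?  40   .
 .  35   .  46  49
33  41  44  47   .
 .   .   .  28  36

Column 4 is complete and sums to 195; that is the magic constant.
Row 1: 48 + 31 + 34 + 37 + ? = 195, so (1,1) = 45.
Row 4 must total 195; the given cells sum to 165, so (4,5) = 30.
Column 2 needs 195; the known cells sum to 153, so (5,2) = 42.
From column 5, 195 − (37 + 49 + 30 + 36) gives (2,5) = 43.
The remaining cell in main diagonal is (3,3) = 195 − 157 = 38.
From anti-diagonal, 195 − (37 + 40 + 38 + 41) gives (5,1) = 39.
Row 3 needs 195; the known cells sum to 168, so (3,1) = 27.
From row 5, 195 − (39 + 42 + 28 + 36) gives (5,3) = 50.
From column 1, 195 − (45 + 27 + 33 + 39) gives (2,1) = 51.
The remaining cell in column 3 is (2,3) = 195 − 163 = 32.

32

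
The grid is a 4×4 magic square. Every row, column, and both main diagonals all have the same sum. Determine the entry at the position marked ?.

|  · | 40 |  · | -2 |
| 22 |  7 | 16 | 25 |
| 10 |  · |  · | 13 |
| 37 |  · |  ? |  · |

Row 2 is complete and sums to 70; that is the magic constant.
Column 1: 22 + 10 + 37 + ? = 70, so (1,1) = 1.
Column 4 needs 70; the known cells sum to 36, so (4,4) = 34.
Using main diagonal: 1 + 7 + 34 + ? → (3,3) = 70 − 42 = 28.
The remaining cell in anti-diagonal is (3,2) = 70 − 51 = 19.
Row 1: 1 + 40 + (-2) + ? = 70, so (1,3) = 31.
The remaining cell in column 2 is (4,2) = 70 − 66 = 4.
From column 3, 70 − (31 + 16 + 28) gives (4,3) = -5.

-5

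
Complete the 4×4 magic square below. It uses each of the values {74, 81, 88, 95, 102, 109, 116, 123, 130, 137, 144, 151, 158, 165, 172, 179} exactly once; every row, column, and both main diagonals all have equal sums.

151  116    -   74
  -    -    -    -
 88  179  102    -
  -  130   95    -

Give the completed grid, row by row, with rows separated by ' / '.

151 116 165 74 / 158 81 144 123 / 88 179 102 137 / 109 130 95 172

The 16 entries sum to 2024, so each line sums to 2024/4 = 506.
Row 1 must total 506; the given cells sum to 341, so (1,3) = 165.
Row 3 must total 506; the given cells sum to 369, so (3,4) = 137.
The remaining cell in column 2 is (2,2) = 506 − 425 = 81.
Column 3 needs 506; the known cells sum to 362, so (2,3) = 144.
Main diagonal must total 506; the given cells sum to 334, so (4,4) = 172.
Using anti-diagonal: 74 + 144 + 179 + ? → (4,1) = 506 − 397 = 109.
The remaining cell in column 1 is (2,1) = 506 − 348 = 158.
Column 4 needs 506; the known cells sum to 383, so (2,4) = 123.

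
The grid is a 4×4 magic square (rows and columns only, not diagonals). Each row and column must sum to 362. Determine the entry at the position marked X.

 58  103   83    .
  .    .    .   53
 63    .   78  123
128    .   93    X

68

Row 1 needs 362; the known cells sum to 244, so (1,4) = 118.
Row 3 must total 362; the given cells sum to 264, so (3,2) = 98.
Column 1: 58 + 63 + 128 + ? = 362, so (2,1) = 113.
From column 3, 362 − (83 + 78 + 93) gives (2,3) = 108.
Column 4: 118 + 53 + 123 + ? = 362, so (4,4) = 68.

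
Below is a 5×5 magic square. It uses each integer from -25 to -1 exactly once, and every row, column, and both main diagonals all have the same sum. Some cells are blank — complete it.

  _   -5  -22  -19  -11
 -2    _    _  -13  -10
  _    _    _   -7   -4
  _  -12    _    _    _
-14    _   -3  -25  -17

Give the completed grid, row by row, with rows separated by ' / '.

-8 -5 -22 -19 -11 / -2 -24 -16 -13 -10 / -21 -18 -15 -7 -4 / -20 -12 -9 -1 -23 / -14 -6 -3 -25 -17

The entries are -25 through -1, which sum to -325, so each line sums to -325/5 = -65.
Using row 1: -5 + (-22) + (-19) + (-11) + ? → (1,1) = -65 − (-57) = -8.
Row 5 must total -65; the given cells sum to -59, so (5,2) = -6.
Using column 4: -19 + (-13) + (-7) + (-25) + ? → (4,4) = -65 − (-64) = -1.
From column 5, -65 − (-11 + (-10) + (-4) + (-17)) gives (4,5) = -23.
Anti-diagonal: -11 + (-13) + (-12) + (-14) + ? = -65, so (3,3) = -15.
Main diagonal needs -65; the known cells sum to -41, so (2,2) = -24.
The remaining cell in row 2 is (2,3) = -65 − (-49) = -16.
Column 2 needs -65; the known cells sum to -47, so (3,2) = -18.
Column 3 must total -65; the given cells sum to -56, so (4,3) = -9.
Row 3 needs -65; the known cells sum to -44, so (3,1) = -21.
Row 4 must total -65; the given cells sum to -45, so (4,1) = -20.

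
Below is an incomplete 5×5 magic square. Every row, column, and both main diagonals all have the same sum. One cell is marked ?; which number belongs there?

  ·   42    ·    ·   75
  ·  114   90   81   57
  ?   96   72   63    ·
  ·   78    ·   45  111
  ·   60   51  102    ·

105

Column 2 is complete and sums to 390; that is the magic constant.
Row 2 must total 390; the given cells sum to 342, so (2,1) = 48.
From column 4, 390 − (81 + 63 + 45 + 102) gives (1,4) = 99.
Anti-diagonal needs 390; the known cells sum to 306, so (5,1) = 84.
From row 5, 390 − (84 + 60 + 51 + 102) gives (5,5) = 93.
Column 5 needs 390; the known cells sum to 336, so (3,5) = 54.
Main diagonal needs 390; the known cells sum to 324, so (1,1) = 66.
Row 1: 66 + 42 + 99 + 75 + ? = 390, so (1,3) = 108.
Using row 3: 96 + 72 + 63 + 54 + ? → (3,1) = 390 − 285 = 105.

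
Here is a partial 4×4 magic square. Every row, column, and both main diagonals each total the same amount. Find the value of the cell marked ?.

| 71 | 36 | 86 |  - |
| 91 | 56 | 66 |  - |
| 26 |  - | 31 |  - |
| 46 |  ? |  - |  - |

61

Column 1 is complete and sums to 234; that is the magic constant.
Using row 1: 71 + 36 + 86 + ? → (1,4) = 234 − 193 = 41.
From row 2, 234 − (91 + 56 + 66) gives (2,4) = 21.
Using column 3: 86 + 66 + 31 + ? → (4,3) = 234 − 183 = 51.
The remaining cell in main diagonal is (4,4) = 234 − 158 = 76.
Anti-diagonal: 41 + 66 + 46 + ? = 234, so (3,2) = 81.
Row 3 needs 234; the known cells sum to 138, so (3,4) = 96.
Row 4 needs 234; the known cells sum to 173, so (4,2) = 61.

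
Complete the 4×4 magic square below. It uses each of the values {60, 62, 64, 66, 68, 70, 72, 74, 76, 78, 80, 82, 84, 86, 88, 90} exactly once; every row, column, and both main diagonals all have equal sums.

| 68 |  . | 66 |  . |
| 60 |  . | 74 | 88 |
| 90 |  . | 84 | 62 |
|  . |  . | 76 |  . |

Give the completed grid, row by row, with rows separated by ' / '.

The 16 entries sum to 1200, so each line sums to 1200/4 = 300.
From row 2, 300 − (60 + 74 + 88) gives (2,2) = 78.
Using row 3: 90 + 84 + 62 + ? → (3,2) = 300 − 236 = 64.
Column 1 needs 300; the known cells sum to 218, so (4,1) = 82.
Using main diagonal: 68 + 78 + 84 + ? → (4,4) = 300 − 230 = 70.
Anti-diagonal: 74 + 64 + 82 + ? = 300, so (1,4) = 80.
Using row 1: 68 + 66 + 80 + ? → (1,2) = 300 − 214 = 86.
Row 4 must total 300; the given cells sum to 228, so (4,2) = 72.

68 86 66 80 / 60 78 74 88 / 90 64 84 62 / 82 72 76 70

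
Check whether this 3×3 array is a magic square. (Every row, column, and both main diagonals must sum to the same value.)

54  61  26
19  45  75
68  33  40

Row 1: 54 + 61 + 26 = 141.
Row 2: 19 + 45 + 75 = 139.
Row 3: 68 + 33 + 40 = 141.
Column 1: 54 + 19 + 68 = 141.
Column 2: 61 + 45 + 33 = 139.
Column 3: 26 + 75 + 40 = 141.
Main diagonal: 54 + 45 + 40 = 139.
Anti-diagonal: 26 + 45 + 68 = 139.

No — row 1 sums to 141 but anti-diagonal sums to 139.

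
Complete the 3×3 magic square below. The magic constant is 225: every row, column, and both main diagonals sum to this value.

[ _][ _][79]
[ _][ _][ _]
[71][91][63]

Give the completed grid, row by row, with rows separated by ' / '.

Using column 3: 79 + 63 + ? → (2,3) = 225 − 142 = 83.
Anti-diagonal: 79 + 71 + ? = 225, so (2,2) = 75.
From row 2, 225 − (75 + 83) gives (2,1) = 67.
Using column 1: 67 + 71 + ? → (1,1) = 225 − 138 = 87.
The remaining cell in column 2 is (1,2) = 225 − 166 = 59.

87 59 79 / 67 75 83 / 71 91 63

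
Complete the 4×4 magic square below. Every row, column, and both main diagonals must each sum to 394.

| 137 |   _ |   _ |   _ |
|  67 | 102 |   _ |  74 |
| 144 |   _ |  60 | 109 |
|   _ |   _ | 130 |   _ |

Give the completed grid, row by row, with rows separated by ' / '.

Row 2 needs 394; the known cells sum to 243, so (2,3) = 151.
Row 3 must total 394; the given cells sum to 313, so (3,2) = 81.
The remaining cell in column 1 is (4,1) = 394 − 348 = 46.
The remaining cell in column 3 is (1,3) = 394 − 341 = 53.
Main diagonal must total 394; the given cells sum to 299, so (4,4) = 95.
From anti-diagonal, 394 − (151 + 81 + 46) gives (1,4) = 116.
Using row 1: 137 + 53 + 116 + ? → (1,2) = 394 − 306 = 88.
Row 4 needs 394; the known cells sum to 271, so (4,2) = 123.

137 88 53 116 / 67 102 151 74 / 144 81 60 109 / 46 123 130 95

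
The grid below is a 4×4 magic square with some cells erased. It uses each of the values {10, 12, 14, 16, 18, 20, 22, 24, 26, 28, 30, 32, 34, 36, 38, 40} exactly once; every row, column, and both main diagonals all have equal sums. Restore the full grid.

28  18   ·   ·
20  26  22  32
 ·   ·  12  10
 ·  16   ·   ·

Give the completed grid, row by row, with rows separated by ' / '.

28 18 30 24 / 20 26 22 32 / 38 40 12 10 / 14 16 36 34

The 16 entries sum to 400, so each line sums to 400/4 = 100.
Column 2 needs 100; the known cells sum to 60, so (3,2) = 40.
Using main diagonal: 28 + 26 + 12 + ? → (4,4) = 100 − 66 = 34.
Row 3 needs 100; the known cells sum to 62, so (3,1) = 38.
Column 1 must total 100; the given cells sum to 86, so (4,1) = 14.
Column 4: 32 + 10 + 34 + ? = 100, so (1,4) = 24.
From row 1, 100 − (28 + 18 + 24) gives (1,3) = 30.
Row 4 must total 100; the given cells sum to 64, so (4,3) = 36.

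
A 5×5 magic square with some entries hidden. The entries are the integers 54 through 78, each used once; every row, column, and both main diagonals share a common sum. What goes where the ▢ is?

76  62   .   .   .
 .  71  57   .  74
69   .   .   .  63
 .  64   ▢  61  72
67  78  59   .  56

The entries are 54 through 78, which sum to 1650, so each line sums to 1650/5 = 330.
From row 5, 330 − (67 + 78 + 59 + 56) gives (5,4) = 70.
Using column 2: 62 + 71 + 64 + 78 + ? → (3,2) = 330 − 275 = 55.
From column 5, 330 − (74 + 63 + 72 + 56) gives (1,5) = 65.
Using main diagonal: 76 + 71 + 61 + 56 + ? → (3,3) = 330 − 264 = 66.
Anti-diagonal must total 330; the given cells sum to 262, so (2,4) = 68.
Row 2 must total 330; the given cells sum to 270, so (2,1) = 60.
From row 3, 330 − (69 + 55 + 66 + 63) gives (3,4) = 77.
Column 1: 76 + 60 + 69 + 67 + ? = 330, so (4,1) = 58.
Column 4: 68 + 77 + 61 + 70 + ? = 330, so (1,4) = 54.
Row 1: 76 + 62 + 54 + 65 + ? = 330, so (1,3) = 73.
The remaining cell in row 4 is (4,3) = 330 − 255 = 75.

75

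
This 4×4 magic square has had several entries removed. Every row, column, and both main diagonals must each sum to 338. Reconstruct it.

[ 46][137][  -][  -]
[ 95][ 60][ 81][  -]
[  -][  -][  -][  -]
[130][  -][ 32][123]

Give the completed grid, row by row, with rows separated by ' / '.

Row 2: 95 + 60 + 81 + ? = 338, so (2,4) = 102.
Row 4: 130 + 32 + 123 + ? = 338, so (4,2) = 53.
Column 1 needs 338; the known cells sum to 271, so (3,1) = 67.
Column 2: 137 + 60 + 53 + ? = 338, so (3,2) = 88.
Using main diagonal: 46 + 60 + 123 + ? → (3,3) = 338 − 229 = 109.
Anti-diagonal needs 338; the known cells sum to 299, so (1,4) = 39.
Row 1 needs 338; the known cells sum to 222, so (1,3) = 116.
Row 3 must total 338; the given cells sum to 264, so (3,4) = 74.

46 137 116 39 / 95 60 81 102 / 67 88 109 74 / 130 53 32 123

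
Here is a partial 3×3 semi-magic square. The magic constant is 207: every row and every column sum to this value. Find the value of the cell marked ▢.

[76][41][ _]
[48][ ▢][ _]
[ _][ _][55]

97

Row 1 must total 207; the given cells sum to 117, so (1,3) = 90.
Using column 1: 76 + 48 + ? → (3,1) = 207 − 124 = 83.
Column 3 must total 207; the given cells sum to 145, so (2,3) = 62.
The remaining cell in row 2 is (2,2) = 207 − 110 = 97.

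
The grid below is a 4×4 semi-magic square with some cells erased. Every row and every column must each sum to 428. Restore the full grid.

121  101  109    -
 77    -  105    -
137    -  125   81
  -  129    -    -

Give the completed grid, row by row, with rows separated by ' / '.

121 101 109 97 / 77 113 105 133 / 137 85 125 81 / 93 129 89 117

From row 1, 428 − (121 + 101 + 109) gives (1,4) = 97.
Row 3 must total 428; the given cells sum to 343, so (3,2) = 85.
Column 1 needs 428; the known cells sum to 335, so (4,1) = 93.
From column 2, 428 − (101 + 85 + 129) gives (2,2) = 113.
Column 3 needs 428; the known cells sum to 339, so (4,3) = 89.
Row 2 must total 428; the given cells sum to 295, so (2,4) = 133.
From row 4, 428 − (93 + 129 + 89) gives (4,4) = 117.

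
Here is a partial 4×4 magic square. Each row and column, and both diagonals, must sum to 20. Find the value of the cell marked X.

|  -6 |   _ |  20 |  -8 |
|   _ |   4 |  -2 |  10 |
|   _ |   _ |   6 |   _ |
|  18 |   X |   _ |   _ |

-10

The remaining cell in row 1 is (1,2) = 20 − 6 = 14.
The remaining cell in row 2 is (2,1) = 20 − 12 = 8.
From column 1, 20 − (-6 + 8 + 18) gives (3,1) = 0.
From column 3, 20 − (20 + (-2) + 6) gives (4,3) = -4.
Using main diagonal: -6 + 4 + 6 + ? → (4,4) = 20 − 4 = 16.
From anti-diagonal, 20 − (-8 + (-2) + 18) gives (3,2) = 12.
Row 3 needs 20; the known cells sum to 18, so (3,4) = 2.
Row 4: 18 + (-4) + 16 + ? = 20, so (4,2) = -10.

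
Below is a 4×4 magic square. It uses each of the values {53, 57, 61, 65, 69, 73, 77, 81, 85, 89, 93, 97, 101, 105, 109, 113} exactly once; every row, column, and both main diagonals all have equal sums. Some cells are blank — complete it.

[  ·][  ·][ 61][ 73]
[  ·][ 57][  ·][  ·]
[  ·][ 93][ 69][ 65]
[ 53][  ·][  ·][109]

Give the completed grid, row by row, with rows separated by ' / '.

97 101 61 73 / 77 57 113 85 / 105 93 69 65 / 53 81 89 109

The 16 entries sum to 1328, so each line sums to 1328/4 = 332.
Row 3 must total 332; the given cells sum to 227, so (3,1) = 105.
From column 4, 332 − (73 + 65 + 109) gives (2,4) = 85.
Main diagonal must total 332; the given cells sum to 235, so (1,1) = 97.
Anti-diagonal must total 332; the given cells sum to 219, so (2,3) = 113.
The remaining cell in row 1 is (1,2) = 332 − 231 = 101.
Using row 2: 57 + 113 + 85 + ? → (2,1) = 332 − 255 = 77.
Using column 2: 101 + 57 + 93 + ? → (4,2) = 332 − 251 = 81.
The remaining cell in column 3 is (4,3) = 332 − 243 = 89.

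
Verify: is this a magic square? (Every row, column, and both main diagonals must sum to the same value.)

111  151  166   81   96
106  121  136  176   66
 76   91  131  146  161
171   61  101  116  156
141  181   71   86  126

Yes

Row 1: 111 + 151 + 166 + 81 + 96 = 605.
Row 2: 106 + 121 + 136 + 176 + 66 = 605.
Row 3: 76 + 91 + 131 + 146 + 161 = 605.
Row 4: 171 + 61 + 101 + 116 + 156 = 605.
Row 5: 141 + 181 + 71 + 86 + 126 = 605.
Column 1: 111 + 106 + 76 + 171 + 141 = 605.
Column 2: 151 + 121 + 91 + 61 + 181 = 605.
Column 3: 166 + 136 + 131 + 101 + 71 = 605.
Column 4: 81 + 176 + 146 + 116 + 86 = 605.
Column 5: 96 + 66 + 161 + 156 + 126 = 605.
Main diagonal: 111 + 121 + 131 + 116 + 126 = 605.
Anti-diagonal: 96 + 176 + 131 + 61 + 141 = 605.
All lines sum to 605.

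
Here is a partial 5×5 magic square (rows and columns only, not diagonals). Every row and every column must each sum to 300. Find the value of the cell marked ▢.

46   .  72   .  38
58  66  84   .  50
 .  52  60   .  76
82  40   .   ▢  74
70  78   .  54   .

56

Using row 2: 58 + 66 + 84 + 50 + ? → (2,4) = 300 − 258 = 42.
Using column 1: 46 + 58 + 82 + 70 + ? → (3,1) = 300 − 256 = 44.
From column 2, 300 − (66 + 52 + 40 + 78) gives (1,2) = 64.
Column 5 needs 300; the known cells sum to 238, so (5,5) = 62.
Using row 1: 46 + 64 + 72 + 38 + ? → (1,4) = 300 − 220 = 80.
Row 3 must total 300; the given cells sum to 232, so (3,4) = 68.
The remaining cell in row 5 is (5,3) = 300 − 264 = 36.
Using column 3: 72 + 84 + 60 + 36 + ? → (4,3) = 300 − 252 = 48.
Column 4: 80 + 42 + 68 + 54 + ? = 300, so (4,4) = 56.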